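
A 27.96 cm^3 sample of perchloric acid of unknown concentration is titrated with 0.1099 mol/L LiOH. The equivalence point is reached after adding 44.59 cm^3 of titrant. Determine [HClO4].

n(LiOH) delivered = 0.1099 x 0.04459 = 0.004900 mol.
For a 1:1 reaction, n(HClO4) = 0.004900 mol.
[HClO4] = 0.004900 mol / 0.02796 L = 0.175 M.

0.175 M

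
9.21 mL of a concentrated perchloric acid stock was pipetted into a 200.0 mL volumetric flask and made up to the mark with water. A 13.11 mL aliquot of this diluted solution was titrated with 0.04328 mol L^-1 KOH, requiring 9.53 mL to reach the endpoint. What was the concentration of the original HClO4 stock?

n(KOH) = 0.04328 x 0.009530 = 0.0004125 mol.
n(HClO4) in the aliquot = 0.0004125 mol.
[diluted HClO4] = 0.0004125 / 0.01311 = 0.03146 M.
Dilution factor = 200.0/9.210 = 21.72, so [stock] = 0.03146 x 21.72 = 0.683 M.

0.683 M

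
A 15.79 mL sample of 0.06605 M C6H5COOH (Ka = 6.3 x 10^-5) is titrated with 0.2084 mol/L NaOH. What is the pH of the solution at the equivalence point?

8.45

n(C6H5COOH) = 0.06605 x 0.01579 = 0.001043 mol; V(NaOH) at equivalence = 0.001043/0.2084 = 0.005004 L.
At equivalence all the acid is converted to C6H5COO-; total volume = 0.01579 + 0.005004 = 0.02079 L, so [C6H5COO-] = 0.001043/0.02079 = 0.05015 M.
Kb = Kw/Ka = 1.0e-14 / 6.3 x 10^-5 = 1.59e-10.
[OH^-] = sqrt(Kb x [C6H5COO-]) = sqrt(1.59e-10 x 0.05015) = 2.82e-6 M.
pOH = 5.55, so pH = 14.00 - 5.55 = 8.45.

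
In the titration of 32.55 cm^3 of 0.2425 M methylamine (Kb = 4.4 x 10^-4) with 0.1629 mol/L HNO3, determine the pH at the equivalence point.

n(CH3NH2) = 0.2425 x 0.03255 = 0.007893 mol; V(HNO3) at equivalence = 0.007893/0.1629 = 0.04846 L.
At equivalence the base is fully converted to CH3NH3+; total volume = 0.08101 L, so [CH3NH3+] = 0.007893/0.08101 = 0.09744 M.
Ka(CH3NH3+) = Kw/Kb = 1.0e-14 / 4.4 x 10^-4 = 2.27e-11.
[H^+] = sqrt(Ka x [CH3NH3+]) = sqrt(2.27e-11 x 0.09744) = 1.49e-6 M.
pH = -log(1.49e-6) = 5.83.

5.83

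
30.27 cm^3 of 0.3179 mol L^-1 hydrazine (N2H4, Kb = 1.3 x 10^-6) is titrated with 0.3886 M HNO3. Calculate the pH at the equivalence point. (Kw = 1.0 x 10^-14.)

n(N2H4) = 0.3179 x 0.03027 = 0.009623 mol; V(HNO3) at equivalence = 0.009623/0.3886 = 0.02476 L.
At equivalence the base is fully converted to N2H5+; total volume = 0.05503 L, so [N2H5+] = 0.009623/0.05503 = 0.1749 M.
Ka(N2H5+) = Kw/Kb = 1.0e-14 / 1.3 x 10^-6 = 7.69e-9.
[H^+] = sqrt(Ka x [N2H5+]) = sqrt(7.69e-9 x 0.1749) = 3.67e-5 M.
pH = -log(3.67e-5) = 4.44.

4.44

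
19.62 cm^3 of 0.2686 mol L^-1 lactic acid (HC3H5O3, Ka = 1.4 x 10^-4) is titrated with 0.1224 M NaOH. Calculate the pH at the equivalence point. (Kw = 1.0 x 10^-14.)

n(HC3H5O3) = 0.2686 x 0.01962 = 0.005270 mol; V(NaOH) at equivalence = 0.005270/0.1224 = 0.04306 L.
At equivalence all the acid is converted to C3H5O3-; total volume = 0.01962 + 0.04306 = 0.06268 L, so [C3H5O3-] = 0.005270/0.06268 = 0.08408 M.
Kb = Kw/Ka = 1.0e-14 / 1.4 x 10^-4 = 7.14e-11.
[OH^-] = sqrt(Kb x [C3H5O3-]) = sqrt(7.14e-11 x 0.08408) = 2.45e-6 M.
pOH = 5.61, so pH = 14.00 - 5.61 = 8.39.

8.39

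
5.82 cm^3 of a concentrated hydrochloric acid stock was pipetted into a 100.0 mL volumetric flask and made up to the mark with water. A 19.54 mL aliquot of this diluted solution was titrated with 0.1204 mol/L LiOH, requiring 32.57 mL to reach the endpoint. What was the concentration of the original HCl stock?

n(LiOH) = 0.1204 x 0.03257 = 0.003921 mol.
n(HCl) in the aliquot = 0.003921 mol.
[diluted HCl] = 0.003921 / 0.01954 = 0.2007 M.
Dilution factor = 100.0/5.820 = 17.18, so [stock] = 0.2007 x 17.18 = 3.45 M.

3.45 M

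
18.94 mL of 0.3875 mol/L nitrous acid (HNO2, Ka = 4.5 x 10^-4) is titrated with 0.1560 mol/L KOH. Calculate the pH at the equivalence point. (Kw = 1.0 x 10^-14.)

n(HNO2) = 0.3875 x 0.01894 = 0.007339 mol; V(KOH) at equivalence = 0.007339/0.1560 = 0.04705 L.
At equivalence all the acid is converted to NO2-; total volume = 0.01894 + 0.04705 = 0.06599 L, so [NO2-] = 0.007339/0.06599 = 0.1112 M.
Kb = Kw/Ka = 1.0e-14 / 4.5 x 10^-4 = 2.22e-11.
[OH^-] = sqrt(Kb x [NO2-]) = sqrt(2.22e-11 x 0.1112) = 1.57e-6 M.
pOH = 5.80, so pH = 14.00 - 5.80 = 8.20.

8.20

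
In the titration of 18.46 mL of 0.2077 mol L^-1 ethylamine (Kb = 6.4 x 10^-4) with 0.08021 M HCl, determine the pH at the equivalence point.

n(C2H5NH2) = 0.2077 x 0.01846 = 0.003834 mol; V(HCl) at equivalence = 0.003834/0.08021 = 0.04780 L.
At equivalence the base is fully converted to C2H5NH3+; total volume = 0.06626 L, so [C2H5NH3+] = 0.003834/0.06626 = 0.05786 M.
Ka(C2H5NH3+) = Kw/Kb = 1.0e-14 / 6.4 x 10^-4 = 1.56e-11.
[H^+] = sqrt(Ka x [C2H5NH3+]) = sqrt(1.56e-11 x 0.05786) = 9.51e-7 M.
pH = -log(9.51e-7) = 6.02.

6.02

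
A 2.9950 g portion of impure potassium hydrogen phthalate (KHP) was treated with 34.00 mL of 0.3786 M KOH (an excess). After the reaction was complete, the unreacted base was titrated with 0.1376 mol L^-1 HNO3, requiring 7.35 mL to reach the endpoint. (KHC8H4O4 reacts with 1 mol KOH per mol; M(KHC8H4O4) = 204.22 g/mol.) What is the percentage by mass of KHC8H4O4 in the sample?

80.9%

Total n(KOH) added = 0.3786 x 0.03400 = 0.01287 mol.
n(HNO3) used = 0.1376 x 0.007350 = 0.001011 mol, which equals the excess n(KOH).
So n(KOH) consumed by the sample = 0.01287 - 0.001011 = 0.01186 mol.
n(KHC8H4O4) = 0.01186 / 1 = 0.01186 mol.
mass KHC8H4O4 = 0.01186 x 204.22 = 2.422 g, so %KHC8H4O4 = 2.422/2.9950 x 100 = 80.9%.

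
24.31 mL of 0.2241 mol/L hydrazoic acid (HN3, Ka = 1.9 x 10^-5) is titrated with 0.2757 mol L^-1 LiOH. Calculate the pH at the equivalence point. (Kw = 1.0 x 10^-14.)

8.91

n(HN3) = 0.2241 x 0.02431 = 0.005448 mol; V(LiOH) at equivalence = 0.005448/0.2757 = 0.01976 L.
At equivalence all the acid is converted to N3-; total volume = 0.02431 + 0.01976 = 0.04407 L, so [N3-] = 0.005448/0.04407 = 0.1236 M.
Kb = Kw/Ka = 1.0e-14 / 1.9 x 10^-5 = 5.26e-10.
[OH^-] = sqrt(Kb x [N3-]) = sqrt(5.26e-10 x 0.1236) = 8.07e-6 M.
pOH = 5.09, so pH = 14.00 - 5.09 = 8.91.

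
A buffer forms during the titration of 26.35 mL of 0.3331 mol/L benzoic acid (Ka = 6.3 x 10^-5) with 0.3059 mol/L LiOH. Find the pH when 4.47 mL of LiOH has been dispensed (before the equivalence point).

Initial n(C6H5COOH) = 0.3331 x 0.02635 = 0.008777 mol.
n(LiOH) added = 0.3059 x 0.004470 = 0.001367 mol, converting that many moles of C6H5COOH to C6H5COO-.
Remaining n(C6H5COOH) = 0.007410 mol; n(C6H5COO-) = 0.001367 mol.
By Henderson-Hasselbalch, pH = pKa + log([A^-]/[HA]) = 4.20 + log(0.001367/0.007410) = 4.20 + (-0.73) = 3.47.

3.47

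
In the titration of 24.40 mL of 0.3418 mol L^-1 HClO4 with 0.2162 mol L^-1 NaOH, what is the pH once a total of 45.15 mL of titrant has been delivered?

12.31

n(acid) = 0.3418 x 0.02440 = 0.008340 mol; n(NaOH) added = 0.2162 x 0.04515 = 0.009761 mol.
Base is in excess by 0.009761 - 0.008340 = 0.001422 mol in a total volume of 0.06955 L.
[OH^-] = 0.001422/0.06955 = 0.02044 M, so pOH = 1.69 and pH = 14.00 - 1.69 = 12.31.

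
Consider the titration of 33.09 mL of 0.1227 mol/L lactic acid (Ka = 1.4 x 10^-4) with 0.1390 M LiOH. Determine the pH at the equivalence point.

n(HC3H5O3) = 0.1227 x 0.03309 = 0.004060 mol; V(LiOH) at equivalence = 0.004060/0.1390 = 0.02921 L.
At equivalence all the acid is converted to C3H5O3-; total volume = 0.03309 + 0.02921 = 0.06230 L, so [C3H5O3-] = 0.004060/0.06230 = 0.06517 M.
Kb = Kw/Ka = 1.0e-14 / 1.4 x 10^-4 = 7.14e-11.
[OH^-] = sqrt(Kb x [C3H5O3-]) = sqrt(7.14e-11 x 0.06517) = 2.16e-6 M.
pOH = 5.67, so pH = 14.00 - 5.67 = 8.33.

8.33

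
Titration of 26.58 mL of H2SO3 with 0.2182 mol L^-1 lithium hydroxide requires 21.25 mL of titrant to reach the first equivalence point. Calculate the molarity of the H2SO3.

n(LiOH) = 0.2182 x 0.02125 = 0.004637 mol.
At the first equivalence point, 1 mol OH^- react per mol H2SO3, so n(H2SO3) = 0.004637 / 1 = 0.004637 mol.
[H2SO3] = 0.004637 / 0.02658 L = 0.174 M.

0.174 M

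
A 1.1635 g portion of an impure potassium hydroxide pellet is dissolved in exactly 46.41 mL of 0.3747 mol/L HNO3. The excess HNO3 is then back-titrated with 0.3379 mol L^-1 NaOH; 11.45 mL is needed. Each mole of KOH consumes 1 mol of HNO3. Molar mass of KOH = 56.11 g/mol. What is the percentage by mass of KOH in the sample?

Total n(HNO3) added = 0.3747 x 0.04641 = 0.01739 mol.
n(NaOH) used = 0.3379 x 0.01145 = 0.003869 mol, which equals the excess n(HNO3).
So n(HNO3) consumed by the sample = 0.01739 - 0.003869 = 0.01352 mol.
n(KOH) = 0.01352 / 1 = 0.01352 mol.
mass KOH = 0.01352 x 56.11 = 0.7587 g, so %KOH = 0.7587/1.1635 x 100 = 65.2%.

65.2%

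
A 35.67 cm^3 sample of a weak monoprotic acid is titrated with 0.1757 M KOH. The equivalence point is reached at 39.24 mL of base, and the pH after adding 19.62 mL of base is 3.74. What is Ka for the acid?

19.62 mL is half of the equivalence volume, so this is the half-equivalence point where [HA] = [A^-].
At half-equivalence pH = pKa, so pKa = 3.74.
Ka = 10^(-3.74) = 1.8 x 10^-4.

1.8 x 10^-4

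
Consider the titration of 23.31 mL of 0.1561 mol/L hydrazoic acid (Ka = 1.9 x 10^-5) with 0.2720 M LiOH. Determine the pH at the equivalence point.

n(HN3) = 0.1561 x 0.02331 = 0.003639 mol; V(LiOH) at equivalence = 0.003639/0.2720 = 0.01338 L.
At equivalence all the acid is converted to N3-; total volume = 0.02331 + 0.01338 = 0.03669 L, so [N3-] = 0.003639/0.03669 = 0.09918 M.
Kb = Kw/Ka = 1.0e-14 / 1.9 x 10^-5 = 5.26e-10.
[OH^-] = sqrt(Kb x [N3-]) = sqrt(5.26e-10 x 0.09918) = 7.22e-6 M.
pOH = 5.14, so pH = 14.00 - 5.14 = 8.86.

8.86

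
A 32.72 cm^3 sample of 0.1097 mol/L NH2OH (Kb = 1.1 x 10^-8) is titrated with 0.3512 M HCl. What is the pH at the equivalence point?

n(NH2OH) = 0.1097 x 0.03272 = 0.003589 mol; V(HCl) at equivalence = 0.003589/0.3512 = 0.01022 L.
At equivalence the base is fully converted to NH3OH+; total volume = 0.04294 L, so [NH3OH+] = 0.003589/0.04294 = 0.08359 M.
Ka(NH3OH+) = Kw/Kb = 1.0e-14 / 1.1 x 10^-8 = 9.09e-7.
[H^+] = sqrt(Ka x [NH3OH+]) = sqrt(9.09e-7 x 0.08359) = 0.000276 M.
pH = -log(0.000276) = 3.56.

3.56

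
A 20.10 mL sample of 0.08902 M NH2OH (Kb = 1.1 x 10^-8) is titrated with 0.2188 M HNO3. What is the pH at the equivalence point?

3.62

n(NH2OH) = 0.08902 x 0.02010 = 0.001789 mol; V(HNO3) at equivalence = 0.001789/0.2188 = 0.008178 L.
At equivalence the base is fully converted to NH3OH+; total volume = 0.02828 L, so [NH3OH+] = 0.001789/0.02828 = 0.06328 M.
Ka(NH3OH+) = Kw/Kb = 1.0e-14 / 1.1 x 10^-8 = 9.09e-7.
[H^+] = sqrt(Ka x [NH3OH+]) = sqrt(9.09e-7 x 0.06328) = 0.000240 M.
pH = -log(0.000240) = 3.62.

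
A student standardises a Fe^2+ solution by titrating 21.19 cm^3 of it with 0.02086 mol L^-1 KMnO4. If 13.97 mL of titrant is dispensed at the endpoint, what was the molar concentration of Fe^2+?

n(KMnO4) = 0.02086 x 0.01397 = 0.0002914 mol.
From the balanced equation, 1 mol KMnO4 reacts with 5 mol Fe^2+, so n(Fe^2+) = 0.0002914 x 5/1 = 0.001457 mol.
[Fe^2+] = 0.001457 / 0.02119 L = 0.0688 M.

0.0688 M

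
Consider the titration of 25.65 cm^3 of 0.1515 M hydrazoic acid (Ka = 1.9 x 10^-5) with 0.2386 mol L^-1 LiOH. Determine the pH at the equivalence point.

n(HN3) = 0.1515 x 0.02565 = 0.003886 mol; V(LiOH) at equivalence = 0.003886/0.2386 = 0.01629 L.
At equivalence all the acid is converted to N3-; total volume = 0.02565 + 0.01629 = 0.04194 L, so [N3-] = 0.003886/0.04194 = 0.09266 M.
Kb = Kw/Ka = 1.0e-14 / 1.9 x 10^-5 = 5.26e-10.
[OH^-] = sqrt(Kb x [N3-]) = sqrt(5.26e-10 x 0.09266) = 6.98e-6 M.
pOH = 5.16, so pH = 14.00 - 5.16 = 8.84.

8.84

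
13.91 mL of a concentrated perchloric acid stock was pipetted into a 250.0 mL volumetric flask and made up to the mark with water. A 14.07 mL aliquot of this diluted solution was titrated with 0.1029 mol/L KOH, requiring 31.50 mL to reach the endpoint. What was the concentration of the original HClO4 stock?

4.14 M

n(KOH) = 0.1029 x 0.03150 = 0.003241 mol.
n(HClO4) in the aliquot = 0.003241 mol.
[diluted HClO4] = 0.003241 / 0.01407 = 0.2304 M.
Dilution factor = 250.0/13.91 = 17.97, so [stock] = 0.2304 x 17.97 = 4.14 M.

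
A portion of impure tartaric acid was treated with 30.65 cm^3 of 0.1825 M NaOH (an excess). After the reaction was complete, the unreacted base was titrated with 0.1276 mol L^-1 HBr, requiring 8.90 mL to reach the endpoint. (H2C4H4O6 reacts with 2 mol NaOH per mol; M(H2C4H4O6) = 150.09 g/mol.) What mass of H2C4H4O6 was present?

0.335 g

Total n(NaOH) added = 0.1825 x 0.03065 = 0.005594 mol.
n(HBr) used = 0.1276 x 0.008900 = 0.001136 mol, which equals the excess n(NaOH).
So n(NaOH) consumed by the sample = 0.005594 - 0.001136 = 0.004458 mol.
n(H2C4H4O6) = 0.004458 / 2 = 0.002229 mol.
mass = 0.002229 mol x 150.09 g/mol = 0.335 g.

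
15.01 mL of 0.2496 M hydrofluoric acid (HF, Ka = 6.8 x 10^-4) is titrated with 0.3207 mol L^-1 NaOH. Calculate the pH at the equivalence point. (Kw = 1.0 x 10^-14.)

8.16

n(HF) = 0.2496 x 0.01501 = 0.003746 mol; V(NaOH) at equivalence = 0.003746/0.3207 = 0.01168 L.
At equivalence all the acid is converted to F-; total volume = 0.01501 + 0.01168 = 0.02669 L, so [F-] = 0.003746/0.02669 = 0.1404 M.
Kb = Kw/Ka = 1.0e-14 / 6.8 x 10^-4 = 1.47e-11.
[OH^-] = sqrt(Kb x [F-]) = sqrt(1.47e-11 x 0.1404) = 1.44e-6 M.
pOH = 5.84, so pH = 14.00 - 5.84 = 8.16.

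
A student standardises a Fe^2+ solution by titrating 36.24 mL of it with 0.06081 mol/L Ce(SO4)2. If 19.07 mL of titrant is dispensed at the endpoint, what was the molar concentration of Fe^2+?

n(Ce(SO4)2) = 0.06081 x 0.01907 = 0.001160 mol.
From the balanced equation, 1 mol Ce(SO4)2 reacts with 1 mol Fe^2+, so n(Fe^2+) = 0.001160 x 1/1 = 0.001160 mol.
[Fe^2+] = 0.001160 / 0.03624 L = 0.0320 M.

0.0320 M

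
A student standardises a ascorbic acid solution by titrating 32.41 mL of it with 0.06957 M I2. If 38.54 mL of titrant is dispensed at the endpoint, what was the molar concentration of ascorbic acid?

0.0827 M

n(I2) = 0.06957 x 0.03854 = 0.002681 mol.
From the balanced equation, 1 mol I2 reacts with 1 mol ascorbic acid, so n(ascorbic acid) = 0.002681 x 1/1 = 0.002681 mol.
[ascorbic acid] = 0.002681 / 0.03241 L = 0.0827 M.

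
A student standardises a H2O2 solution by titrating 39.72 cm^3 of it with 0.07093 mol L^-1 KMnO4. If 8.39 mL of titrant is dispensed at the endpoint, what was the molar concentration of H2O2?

n(KMnO4) = 0.07093 x 0.008390 = 0.0005951 mol.
From the balanced equation, 2 mol KMnO4 reacts with 5 mol H2O2, so n(H2O2) = 0.0005951 x 5/2 = 0.001488 mol.
[H2O2] = 0.001488 / 0.03972 L = 0.0375 M.

0.0375 M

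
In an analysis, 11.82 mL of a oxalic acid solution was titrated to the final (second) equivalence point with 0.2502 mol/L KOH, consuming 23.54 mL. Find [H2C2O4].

0.249 M

n(KOH) = 0.2502 x 0.02354 = 0.005890 mol.
At the final (second) equivalence point, 2 mol OH^- react per mol H2C2O4, so n(H2C2O4) = 0.005890 / 2 = 0.002945 mol.
[H2C2O4] = 0.002945 / 0.01182 L = 0.249 M.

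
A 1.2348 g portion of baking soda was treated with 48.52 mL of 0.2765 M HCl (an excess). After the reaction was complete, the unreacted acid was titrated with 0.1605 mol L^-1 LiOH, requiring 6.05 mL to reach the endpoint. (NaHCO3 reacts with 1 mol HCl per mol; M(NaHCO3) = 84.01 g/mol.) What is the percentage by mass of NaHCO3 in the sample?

Total n(HCl) added = 0.2765 x 0.04852 = 0.01342 mol.
n(LiOH) used = 0.1605 x 0.006050 = 0.0009710 mol, which equals the excess n(HCl).
So n(HCl) consumed by the sample = 0.01342 - 0.0009710 = 0.01244 mol.
n(NaHCO3) = 0.01244 / 1 = 0.01244 mol.
mass NaHCO3 = 0.01244 x 84.01 = 1.045 g, so %NaHCO3 = 1.045/1.2348 x 100 = 84.7%.

84.7%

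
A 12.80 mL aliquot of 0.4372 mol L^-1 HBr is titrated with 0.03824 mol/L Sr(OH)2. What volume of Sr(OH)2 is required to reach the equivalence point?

n(HBr) = 0.4372 mol/L x 0.01280 L = 0.005596 mol.
The neutralisation is 2 HBr : 1 Sr(OH)2, so n(Sr(OH)2) = 0.005596 x 1/2 = 0.002798 mol.
V(Sr(OH)2) = 0.002798 / 0.03824 = 0.07317 L = 73.2 mL.

73.2 mL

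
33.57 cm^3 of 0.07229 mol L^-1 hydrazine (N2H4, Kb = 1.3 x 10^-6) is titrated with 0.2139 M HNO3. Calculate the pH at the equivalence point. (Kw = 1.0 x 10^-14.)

n(N2H4) = 0.07229 x 0.03357 = 0.002427 mol; V(HNO3) at equivalence = 0.002427/0.2139 = 0.01135 L.
At equivalence the base is fully converted to N2H5+; total volume = 0.04492 L, so [N2H5+] = 0.002427/0.04492 = 0.05403 M.
Ka(N2H5+) = Kw/Kb = 1.0e-14 / 1.3 x 10^-6 = 7.69e-9.
[H^+] = sqrt(Ka x [N2H5+]) = sqrt(7.69e-9 x 0.05403) = 2.04e-5 M.
pH = -log(2.04e-5) = 4.69.

4.69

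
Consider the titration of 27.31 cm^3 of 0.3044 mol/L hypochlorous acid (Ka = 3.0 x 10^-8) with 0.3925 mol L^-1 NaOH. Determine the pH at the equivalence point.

10.38

n(HClO) = 0.3044 x 0.02731 = 0.008313 mol; V(NaOH) at equivalence = 0.008313/0.3925 = 0.02118 L.
At equivalence all the acid is converted to ClO-; total volume = 0.02731 + 0.02118 = 0.04849 L, so [ClO-] = 0.008313/0.04849 = 0.1714 M.
Kb = Kw/Ka = 1.0e-14 / 3.0 x 10^-8 = 3.33e-7.
[OH^-] = sqrt(Kb x [ClO-]) = sqrt(3.33e-7 x 0.1714) = 0.000239 M.
pOH = 3.62, so pH = 14.00 - 3.62 = 10.38.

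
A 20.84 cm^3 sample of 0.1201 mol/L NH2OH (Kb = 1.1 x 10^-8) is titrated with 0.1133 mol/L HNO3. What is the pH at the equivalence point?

3.64

n(NH2OH) = 0.1201 x 0.02084 = 0.002503 mol; V(HNO3) at equivalence = 0.002503/0.1133 = 0.02209 L.
At equivalence the base is fully converted to NH3OH+; total volume = 0.04293 L, so [NH3OH+] = 0.002503/0.04293 = 0.05830 M.
Ka(NH3OH+) = Kw/Kb = 1.0e-14 / 1.1 x 10^-8 = 9.09e-7.
[H^+] = sqrt(Ka x [NH3OH+]) = sqrt(9.09e-7 x 0.05830) = 0.000230 M.
pH = -log(0.000230) = 3.64.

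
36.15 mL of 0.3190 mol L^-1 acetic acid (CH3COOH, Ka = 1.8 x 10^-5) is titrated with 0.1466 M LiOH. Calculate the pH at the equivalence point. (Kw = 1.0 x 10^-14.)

n(CH3COOH) = 0.3190 x 0.03615 = 0.01153 mol; V(LiOH) at equivalence = 0.01153/0.1466 = 0.07866 L.
At equivalence all the acid is converted to CH3COO-; total volume = 0.03615 + 0.07866 = 0.1148 L, so [CH3COO-] = 0.01153/0.1148 = 0.1004 M.
Kb = Kw/Ka = 1.0e-14 / 1.8 x 10^-5 = 5.56e-10.
[OH^-] = sqrt(Kb x [CH3COO-]) = sqrt(5.56e-10 x 0.1004) = 7.47e-6 M.
pOH = 5.13, so pH = 14.00 - 5.13 = 8.87.

8.87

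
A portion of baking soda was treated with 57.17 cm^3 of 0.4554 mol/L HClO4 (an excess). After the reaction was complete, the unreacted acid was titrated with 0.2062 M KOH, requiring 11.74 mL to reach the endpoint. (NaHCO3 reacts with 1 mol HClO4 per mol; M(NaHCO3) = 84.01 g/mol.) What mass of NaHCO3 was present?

Total n(HClO4) added = 0.4554 x 0.05717 = 0.02604 mol.
n(KOH) used = 0.2062 x 0.01174 = 0.002421 mol, which equals the excess n(HClO4).
So n(HClO4) consumed by the sample = 0.02604 - 0.002421 = 0.02361 mol.
n(NaHCO3) = 0.02361 / 1 = 0.02361 mol.
mass = 0.02361 mol x 84.01 g/mol = 1.98 g.

1.98 g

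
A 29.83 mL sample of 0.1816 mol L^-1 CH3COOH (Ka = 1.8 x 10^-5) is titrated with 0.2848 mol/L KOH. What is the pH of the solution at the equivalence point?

n(CH3COOH) = 0.1816 x 0.02983 = 0.005417 mol; V(KOH) at equivalence = 0.005417/0.2848 = 0.01902 L.
At equivalence all the acid is converted to CH3COO-; total volume = 0.02983 + 0.01902 = 0.04885 L, so [CH3COO-] = 0.005417/0.04885 = 0.1109 M.
Kb = Kw/Ka = 1.0e-14 / 1.8 x 10^-5 = 5.56e-10.
[OH^-] = sqrt(Kb x [CH3COO-]) = sqrt(5.56e-10 x 0.1109) = 7.85e-6 M.
pOH = 5.11, so pH = 14.00 - 5.11 = 8.89.

8.89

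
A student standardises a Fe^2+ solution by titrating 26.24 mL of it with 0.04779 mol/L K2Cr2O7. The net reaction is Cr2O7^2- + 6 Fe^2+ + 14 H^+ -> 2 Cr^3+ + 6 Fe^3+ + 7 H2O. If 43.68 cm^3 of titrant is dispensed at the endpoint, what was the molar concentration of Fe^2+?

0.477 M

n(K2Cr2O7) = 0.04779 x 0.04368 = 0.002087 mol.
From the balanced equation, 1 mol K2Cr2O7 reacts with 6 mol Fe^2+, so n(Fe^2+) = 0.002087 x 6/1 = 0.01252 mol.
[Fe^2+] = 0.01252 / 0.02624 L = 0.477 M.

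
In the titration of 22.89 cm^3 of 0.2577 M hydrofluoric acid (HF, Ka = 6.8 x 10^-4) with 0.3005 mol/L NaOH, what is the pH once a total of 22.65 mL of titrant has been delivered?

12.30

n(acid) = 0.2577 x 0.02289 = 0.005899 mol; n(NaOH) added = 0.3005 x 0.02265 = 0.006806 mol.
Base is in excess by 0.006806 - 0.005899 = 0.0009076 mol in a total volume of 0.04554 L.
[OH^-] = 0.0009076/0.04554 = 0.01993 M, so pOH = 1.70 and pH = 14.00 - 1.70 = 12.30.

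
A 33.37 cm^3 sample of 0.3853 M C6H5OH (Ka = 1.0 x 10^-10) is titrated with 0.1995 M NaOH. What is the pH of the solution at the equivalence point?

11.56

n(C6H5OH) = 0.3853 x 0.03337 = 0.01286 mol; V(NaOH) at equivalence = 0.01286/0.1995 = 0.06445 L.
At equivalence all the acid is converted to C6H5O-; total volume = 0.03337 + 0.06445 = 0.09782 L, so [C6H5O-] = 0.01286/0.09782 = 0.1314 M.
Kb = Kw/Ka = 1.0e-14 / 1.0 x 10^-10 = 0.000100.
[OH^-] = sqrt(Kb x [C6H5O-]) = sqrt(0.000100 x 0.1314) = 0.00363 M.
pOH = 2.44, so pH = 14.00 - 2.44 = 11.56.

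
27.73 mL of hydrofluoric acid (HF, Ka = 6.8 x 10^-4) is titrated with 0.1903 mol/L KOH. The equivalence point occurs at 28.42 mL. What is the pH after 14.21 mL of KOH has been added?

3.17

14.21 mL is exactly half the equivalence volume (28.42/2), i.e. the half-equivalence point.
There, n(HA) = n(A^-), so pH = pKa = -log(6.8 x 10^-4) = 3.17.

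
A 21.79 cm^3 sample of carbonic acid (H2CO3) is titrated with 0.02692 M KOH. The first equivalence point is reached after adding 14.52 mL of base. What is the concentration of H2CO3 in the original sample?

0.0179 M

n(KOH) = 0.02692 x 0.01452 = 0.0003909 mol.
At the first equivalence point, 1 mol OH^- react per mol H2CO3, so n(H2CO3) = 0.0003909 / 1 = 0.0003909 mol.
[H2CO3] = 0.0003909 / 0.02179 L = 0.0179 M.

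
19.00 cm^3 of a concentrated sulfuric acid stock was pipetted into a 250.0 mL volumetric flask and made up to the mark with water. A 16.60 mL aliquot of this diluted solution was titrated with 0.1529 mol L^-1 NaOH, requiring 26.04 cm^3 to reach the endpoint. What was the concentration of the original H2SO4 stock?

n(NaOH) = 0.1529 x 0.02604 = 0.003982 mol.
n(H2SO4) in the aliquot = 0.003982 x 1/2 = 0.001991 mol.
[diluted H2SO4] = 0.001991 / 0.01660 = 0.1199 M.
Dilution factor = 250.0/19.00 = 13.16, so [stock] = 0.1199 x 13.16 = 1.58 M.

1.58 M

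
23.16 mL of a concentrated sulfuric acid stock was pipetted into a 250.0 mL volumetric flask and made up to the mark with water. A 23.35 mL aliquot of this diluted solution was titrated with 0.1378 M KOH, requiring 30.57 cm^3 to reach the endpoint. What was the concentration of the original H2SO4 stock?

n(KOH) = 0.1378 x 0.03057 = 0.004213 mol.
n(H2SO4) in the aliquot = 0.004213 x 1/2 = 0.002106 mol.
[diluted H2SO4] = 0.002106 / 0.02335 = 0.09020 M.
Dilution factor = 250.0/23.16 = 10.79, so [stock] = 0.09020 x 10.79 = 0.974 M.

0.974 M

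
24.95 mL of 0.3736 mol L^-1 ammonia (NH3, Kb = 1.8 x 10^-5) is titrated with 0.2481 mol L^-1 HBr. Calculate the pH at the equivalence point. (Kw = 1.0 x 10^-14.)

5.04

n(NH3) = 0.3736 x 0.02495 = 0.009321 mol; V(HBr) at equivalence = 0.009321/0.2481 = 0.03757 L.
At equivalence the base is fully converted to NH4+; total volume = 0.06252 L, so [NH4+] = 0.009321/0.06252 = 0.1491 M.
Ka(NH4+) = Kw/Kb = 1.0e-14 / 1.8 x 10^-5 = 5.56e-10.
[H^+] = sqrt(Ka x [NH4+]) = sqrt(5.56e-10 x 0.1491) = 9.10e-6 M.
pH = -log(9.10e-6) = 5.04.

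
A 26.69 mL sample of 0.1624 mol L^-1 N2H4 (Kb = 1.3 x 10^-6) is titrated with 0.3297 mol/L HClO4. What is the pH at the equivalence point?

4.54

n(N2H4) = 0.1624 x 0.02669 = 0.004334 mol; V(HClO4) at equivalence = 0.004334/0.3297 = 0.01315 L.
At equivalence the base is fully converted to N2H5+; total volume = 0.03984 L, so [N2H5+] = 0.004334/0.03984 = 0.1088 M.
Ka(N2H5+) = Kw/Kb = 1.0e-14 / 1.3 x 10^-6 = 7.69e-9.
[H^+] = sqrt(Ka x [N2H5+]) = sqrt(7.69e-9 x 0.1088) = 2.89e-5 M.
pH = -log(2.89e-5) = 4.54.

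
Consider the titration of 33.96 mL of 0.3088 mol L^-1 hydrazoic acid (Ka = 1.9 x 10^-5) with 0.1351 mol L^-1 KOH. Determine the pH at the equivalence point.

n(HN3) = 0.3088 x 0.03396 = 0.01049 mol; V(KOH) at equivalence = 0.01049/0.1351 = 0.07762 L.
At equivalence all the acid is converted to N3-; total volume = 0.03396 + 0.07762 = 0.1116 L, so [N3-] = 0.01049/0.1116 = 0.09398 M.
Kb = Kw/Ka = 1.0e-14 / 1.9 x 10^-5 = 5.26e-10.
[OH^-] = sqrt(Kb x [N3-]) = sqrt(5.26e-10 x 0.09398) = 7.03e-6 M.
pOH = 5.15, so pH = 14.00 - 5.15 = 8.85.

8.85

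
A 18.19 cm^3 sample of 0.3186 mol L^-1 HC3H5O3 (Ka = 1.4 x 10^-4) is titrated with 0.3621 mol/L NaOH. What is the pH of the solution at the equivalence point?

8.54

n(HC3H5O3) = 0.3186 x 0.01819 = 0.005795 mol; V(NaOH) at equivalence = 0.005795/0.3621 = 0.01600 L.
At equivalence all the acid is converted to C3H5O3-; total volume = 0.01819 + 0.01600 = 0.03419 L, so [C3H5O3-] = 0.005795/0.03419 = 0.1695 M.
Kb = Kw/Ka = 1.0e-14 / 1.4 x 10^-4 = 7.14e-11.
[OH^-] = sqrt(Kb x [C3H5O3-]) = sqrt(7.14e-11 x 0.1695) = 3.48e-6 M.
pOH = 5.46, so pH = 14.00 - 5.46 = 8.54.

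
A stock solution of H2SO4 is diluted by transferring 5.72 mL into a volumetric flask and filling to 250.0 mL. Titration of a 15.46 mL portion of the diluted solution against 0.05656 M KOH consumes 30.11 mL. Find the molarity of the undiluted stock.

2.41 M

n(KOH) = 0.05656 x 0.03011 = 0.001703 mol.
n(H2SO4) in the aliquot = 0.001703 x 1/2 = 0.0008515 mol.
[diluted H2SO4] = 0.0008515 / 0.01546 = 0.05508 M.
Dilution factor = 250.0/5.720 = 43.71, so [stock] = 0.05508 x 43.71 = 2.41 M.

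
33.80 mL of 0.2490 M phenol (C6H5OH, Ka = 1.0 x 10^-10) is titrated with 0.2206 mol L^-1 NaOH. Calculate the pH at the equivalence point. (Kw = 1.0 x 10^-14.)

11.53

n(C6H5OH) = 0.2490 x 0.03380 = 0.008416 mol; V(NaOH) at equivalence = 0.008416/0.2206 = 0.03815 L.
At equivalence all the acid is converted to C6H5O-; total volume = 0.03380 + 0.03815 = 0.07195 L, so [C6H5O-] = 0.008416/0.07195 = 0.1170 M.
Kb = Kw/Ka = 1.0e-14 / 1.0 x 10^-10 = 0.000100.
[OH^-] = sqrt(Kb x [C6H5O-]) = sqrt(0.000100 x 0.1170) = 0.00342 M.
pOH = 2.47, so pH = 14.00 - 2.47 = 11.53.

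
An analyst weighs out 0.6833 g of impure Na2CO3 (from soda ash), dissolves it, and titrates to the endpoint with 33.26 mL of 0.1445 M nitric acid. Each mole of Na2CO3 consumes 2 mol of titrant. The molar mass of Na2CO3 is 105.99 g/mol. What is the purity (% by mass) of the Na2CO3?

37.3%

n(HNO3) = 0.1445 x 0.03326 = 0.004806 mol.
n(Na2CO3) = 0.004806 / 2 = 0.002403 mol.
mass of Na2CO3 = 0.002403 x 105.99 = 0.2547 g.
% purity = 0.2547 / 0.6833 x 100 = 37.3%.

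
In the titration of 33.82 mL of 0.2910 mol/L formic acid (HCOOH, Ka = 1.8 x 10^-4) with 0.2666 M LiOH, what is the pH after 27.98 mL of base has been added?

Initial n(HCOOH) = 0.2910 x 0.03382 = 0.009842 mol.
n(LiOH) added = 0.2666 x 0.02798 = 0.007459 mol, converting that many moles of HCOOH to HCOO-.
Remaining n(HCOOH) = 0.002382 mol; n(HCOO-) = 0.007459 mol.
By Henderson-Hasselbalch, pH = pKa + log([A^-]/[HA]) = 3.74 + log(0.007459/0.002382) = 3.74 + (+0.50) = 4.24.

4.24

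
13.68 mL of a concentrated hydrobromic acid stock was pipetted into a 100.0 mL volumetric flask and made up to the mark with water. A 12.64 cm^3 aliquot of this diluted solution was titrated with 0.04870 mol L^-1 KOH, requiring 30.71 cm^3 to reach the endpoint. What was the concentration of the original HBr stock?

n(KOH) = 0.04870 x 0.03071 = 0.001496 mol.
n(HBr) in the aliquot = 0.001496 mol.
[diluted HBr] = 0.001496 / 0.01264 = 0.1183 M.
Dilution factor = 100.0/13.68 = 7.310, so [stock] = 0.1183 x 7.310 = 0.865 M.

0.865 M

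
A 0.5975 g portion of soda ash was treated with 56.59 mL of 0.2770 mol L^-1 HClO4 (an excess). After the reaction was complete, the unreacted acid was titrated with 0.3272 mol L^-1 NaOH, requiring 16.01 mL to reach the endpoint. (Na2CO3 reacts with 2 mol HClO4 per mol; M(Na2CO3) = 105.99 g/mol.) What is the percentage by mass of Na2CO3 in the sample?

92.6%

Total n(HClO4) added = 0.2770 x 0.05659 = 0.01568 mol.
n(NaOH) used = 0.3272 x 0.01601 = 0.005238 mol, which equals the excess n(HClO4).
So n(HClO4) consumed by the sample = 0.01568 - 0.005238 = 0.01044 mol.
n(Na2CO3) = 0.01044 / 2 = 0.005218 mol.
mass Na2CO3 = 0.005218 x 105.99 = 0.5531 g, so %Na2CO3 = 0.5531/0.5975 x 100 = 92.6%.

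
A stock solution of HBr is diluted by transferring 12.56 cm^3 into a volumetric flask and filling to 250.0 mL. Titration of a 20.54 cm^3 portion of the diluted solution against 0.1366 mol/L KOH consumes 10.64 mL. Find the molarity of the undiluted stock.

1.41 M

n(KOH) = 0.1366 x 0.01064 = 0.001453 mol.
n(HBr) in the aliquot = 0.001453 mol.
[diluted HBr] = 0.001453 / 0.02054 = 0.07076 M.
Dilution factor = 250.0/12.56 = 19.90, so [stock] = 0.07076 x 19.90 = 1.41 M.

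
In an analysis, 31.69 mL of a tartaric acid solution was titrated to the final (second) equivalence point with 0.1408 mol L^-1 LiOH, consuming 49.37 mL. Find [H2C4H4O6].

0.110 M

n(LiOH) = 0.1408 x 0.04937 = 0.006951 mol.
At the final (second) equivalence point, 2 mol OH^- react per mol H2C4H4O6, so n(H2C4H4O6) = 0.006951 / 2 = 0.003476 mol.
[H2C4H4O6] = 0.003476 / 0.03169 L = 0.110 M.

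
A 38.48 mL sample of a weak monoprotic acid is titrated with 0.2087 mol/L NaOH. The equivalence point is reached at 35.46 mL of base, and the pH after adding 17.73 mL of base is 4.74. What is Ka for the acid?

1.8 x 10^-5

17.73 mL is half of the equivalence volume, so this is the half-equivalence point where [HA] = [A^-].
At half-equivalence pH = pKa, so pKa = 4.74.
Ka = 10^(-4.74) = 1.8 x 10^-5.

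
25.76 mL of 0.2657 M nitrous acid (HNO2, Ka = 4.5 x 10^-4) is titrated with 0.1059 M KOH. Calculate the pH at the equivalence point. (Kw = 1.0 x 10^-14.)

8.11

n(HNO2) = 0.2657 x 0.02576 = 0.006844 mol; V(KOH) at equivalence = 0.006844/0.1059 = 0.06463 L.
At equivalence all the acid is converted to NO2-; total volume = 0.02576 + 0.06463 = 0.09039 L, so [NO2-] = 0.006844/0.09039 = 0.07572 M.
Kb = Kw/Ka = 1.0e-14 / 4.5 x 10^-4 = 2.22e-11.
[OH^-] = sqrt(Kb x [NO2-]) = sqrt(2.22e-11 x 0.07572) = 1.30e-6 M.
pOH = 5.89, so pH = 14.00 - 5.89 = 8.11.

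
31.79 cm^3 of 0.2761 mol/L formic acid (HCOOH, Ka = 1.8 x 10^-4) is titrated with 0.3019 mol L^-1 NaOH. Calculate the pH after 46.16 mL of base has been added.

n(acid) = 0.2761 x 0.03179 = 0.008777 mol; n(NaOH) added = 0.3019 x 0.04616 = 0.01394 mol.
Base is in excess by 0.01394 - 0.008777 = 0.005158 mol in a total volume of 0.07795 L.
[OH^-] = 0.005158/0.07795 = 0.06618 M, so pOH = 1.18 and pH = 14.00 - 1.18 = 12.82.

12.82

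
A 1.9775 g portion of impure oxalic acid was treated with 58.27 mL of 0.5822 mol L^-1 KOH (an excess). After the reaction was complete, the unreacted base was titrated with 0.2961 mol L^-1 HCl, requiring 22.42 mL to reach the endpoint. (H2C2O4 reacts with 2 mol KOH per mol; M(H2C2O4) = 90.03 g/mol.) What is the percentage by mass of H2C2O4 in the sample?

62.1%

Total n(KOH) added = 0.5822 x 0.05827 = 0.03392 mol.
n(HCl) used = 0.2961 x 0.02242 = 0.006639 mol, which equals the excess n(KOH).
So n(KOH) consumed by the sample = 0.03392 - 0.006639 = 0.02729 mol.
n(H2C2O4) = 0.02729 / 2 = 0.01364 mol.
mass H2C2O4 = 0.01364 x 90.03 = 1.228 g, so %H2C2O4 = 1.228/1.9775 x 100 = 62.1%.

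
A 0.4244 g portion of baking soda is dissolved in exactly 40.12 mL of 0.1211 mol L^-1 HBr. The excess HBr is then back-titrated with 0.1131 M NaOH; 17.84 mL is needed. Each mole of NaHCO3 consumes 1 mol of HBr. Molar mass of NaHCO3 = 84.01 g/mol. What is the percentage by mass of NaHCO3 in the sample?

56.2%

Total n(HBr) added = 0.1211 x 0.04012 = 0.004859 mol.
n(NaOH) used = 0.1131 x 0.01784 = 0.002018 mol, which equals the excess n(HBr).
So n(HBr) consumed by the sample = 0.004859 - 0.002018 = 0.002841 mol.
n(NaHCO3) = 0.002841 / 1 = 0.002841 mol.
mass NaHCO3 = 0.002841 x 84.01 = 0.2387 g, so %NaHCO3 = 0.2387/0.4244 x 100 = 56.2%.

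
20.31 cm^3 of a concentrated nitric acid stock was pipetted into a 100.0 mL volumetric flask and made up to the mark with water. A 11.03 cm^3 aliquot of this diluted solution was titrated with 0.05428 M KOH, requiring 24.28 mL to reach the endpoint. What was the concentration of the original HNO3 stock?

n(KOH) = 0.05428 x 0.02428 = 0.001318 mol.
n(HNO3) in the aliquot = 0.001318 mol.
[diluted HNO3] = 0.001318 / 0.01103 = 0.1195 M.
Dilution factor = 100.0/20.31 = 4.924, so [stock] = 0.1195 x 4.924 = 0.588 M.

0.588 M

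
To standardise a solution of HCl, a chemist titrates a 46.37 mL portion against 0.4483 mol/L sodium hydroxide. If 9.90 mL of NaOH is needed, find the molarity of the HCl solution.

0.0957 M

n(NaOH) delivered = 0.4483 x 0.009900 = 0.004438 mol.
For a 1:1 reaction, n(HCl) = 0.004438 mol.
[HCl] = 0.004438 mol / 0.04637 L = 0.0957 M.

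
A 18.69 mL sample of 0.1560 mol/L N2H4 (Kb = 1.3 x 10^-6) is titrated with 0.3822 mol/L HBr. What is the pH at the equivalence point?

n(N2H4) = 0.1560 x 0.01869 = 0.002916 mol; V(HBr) at equivalence = 0.002916/0.3822 = 0.007629 L.
At equivalence the base is fully converted to N2H5+; total volume = 0.02632 L, so [N2H5+] = 0.002916/0.02632 = 0.1108 M.
Ka(N2H5+) = Kw/Kb = 1.0e-14 / 1.3 x 10^-6 = 7.69e-9.
[H^+] = sqrt(Ka x [N2H5+]) = sqrt(7.69e-9 x 0.1108) = 2.92e-5 M.
pH = -log(2.92e-5) = 4.53.

4.53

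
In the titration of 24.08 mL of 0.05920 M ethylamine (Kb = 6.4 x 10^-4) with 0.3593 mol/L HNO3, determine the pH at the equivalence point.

6.05

n(C2H5NH2) = 0.05920 x 0.02408 = 0.001426 mol; V(HNO3) at equivalence = 0.001426/0.3593 = 0.003968 L.
At equivalence the base is fully converted to C2H5NH3+; total volume = 0.02805 L, so [C2H5NH3+] = 0.001426/0.02805 = 0.05083 M.
Ka(C2H5NH3+) = Kw/Kb = 1.0e-14 / 6.4 x 10^-4 = 1.56e-11.
[H^+] = sqrt(Ka x [C2H5NH3+]) = sqrt(1.56e-11 x 0.05083) = 8.91e-7 M.
pH = -log(8.91e-7) = 6.05.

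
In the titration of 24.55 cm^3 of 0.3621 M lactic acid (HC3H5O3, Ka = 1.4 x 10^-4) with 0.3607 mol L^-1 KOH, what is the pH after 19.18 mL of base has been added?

4.40

Initial n(HC3H5O3) = 0.3621 x 0.02455 = 0.008890 mol.
n(KOH) added = 0.3607 x 0.01918 = 0.006918 mol, converting that many moles of HC3H5O3 to C3H5O3-.
Remaining n(HC3H5O3) = 0.001971 mol; n(C3H5O3-) = 0.006918 mol.
By Henderson-Hasselbalch, pH = pKa + log([A^-]/[HA]) = 3.85 + log(0.006918/0.001971) = 3.85 + (+0.55) = 4.40.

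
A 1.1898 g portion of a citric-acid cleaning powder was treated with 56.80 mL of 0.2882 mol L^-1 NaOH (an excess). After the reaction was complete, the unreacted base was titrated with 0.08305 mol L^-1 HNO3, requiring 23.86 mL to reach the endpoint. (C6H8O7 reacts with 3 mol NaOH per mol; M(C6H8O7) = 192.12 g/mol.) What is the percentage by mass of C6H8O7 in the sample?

77.4%

Total n(NaOH) added = 0.2882 x 0.05680 = 0.01637 mol.
n(HNO3) used = 0.08305 x 0.02386 = 0.001982 mol, which equals the excess n(NaOH).
So n(NaOH) consumed by the sample = 0.01637 - 0.001982 = 0.01439 mol.
n(C6H8O7) = 0.01439 / 3 = 0.004796 mol.
mass C6H8O7 = 0.004796 x 192.12 = 0.9214 g, so %C6H8O7 = 0.9214/1.1898 x 100 = 77.4%.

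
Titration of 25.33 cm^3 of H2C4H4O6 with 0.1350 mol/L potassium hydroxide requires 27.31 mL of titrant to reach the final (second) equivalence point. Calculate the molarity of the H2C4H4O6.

0.0728 M

n(KOH) = 0.1350 x 0.02731 = 0.003687 mol.
At the final (second) equivalence point, 2 mol OH^- react per mol H2C4H4O6, so n(H2C4H4O6) = 0.003687 / 2 = 0.001843 mol.
[H2C4H4O6] = 0.001843 / 0.02533 L = 0.0728 M.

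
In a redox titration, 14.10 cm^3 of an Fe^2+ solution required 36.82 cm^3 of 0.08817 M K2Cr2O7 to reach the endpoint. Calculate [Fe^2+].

1.38 M

n(K2Cr2O7) = 0.08817 x 0.03682 = 0.003246 mol.
From the balanced equation, 1 mol K2Cr2O7 reacts with 6 mol Fe^2+, so n(Fe^2+) = 0.003246 x 6/1 = 0.01948 mol.
[Fe^2+] = 0.01948 / 0.01410 L = 1.38 M.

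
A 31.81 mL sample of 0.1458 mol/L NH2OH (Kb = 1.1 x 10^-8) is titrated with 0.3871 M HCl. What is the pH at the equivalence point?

3.51

n(NH2OH) = 0.1458 x 0.03181 = 0.004638 mol; V(HCl) at equivalence = 0.004638/0.3871 = 0.01198 L.
At equivalence the base is fully converted to NH3OH+; total volume = 0.04379 L, so [NH3OH+] = 0.004638/0.04379 = 0.1059 M.
Ka(NH3OH+) = Kw/Kb = 1.0e-14 / 1.1 x 10^-8 = 9.09e-7.
[H^+] = sqrt(Ka x [NH3OH+]) = sqrt(9.09e-7 x 0.1059) = 0.000310 M.
pH = -log(0.000310) = 3.51.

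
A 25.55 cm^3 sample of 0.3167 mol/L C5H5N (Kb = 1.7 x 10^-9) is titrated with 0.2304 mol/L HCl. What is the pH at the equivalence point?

3.05

n(C5H5N) = 0.3167 x 0.02555 = 0.008092 mol; V(HCl) at equivalence = 0.008092/0.2304 = 0.03512 L.
At equivalence the base is fully converted to C5H5NH+; total volume = 0.06067 L, so [C5H5NH+] = 0.008092/0.06067 = 0.1334 M.
Ka(C5H5NH+) = Kw/Kb = 1.0e-14 / 1.7 x 10^-9 = 5.88e-6.
[H^+] = sqrt(Ka x [C5H5NH+]) = sqrt(5.88e-6 x 0.1334) = 0.000886 M.
pH = -log(0.000886) = 3.05.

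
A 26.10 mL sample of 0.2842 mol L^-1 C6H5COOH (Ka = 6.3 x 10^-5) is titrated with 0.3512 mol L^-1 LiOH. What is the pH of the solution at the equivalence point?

8.70

n(C6H5COOH) = 0.2842 x 0.02610 = 0.007418 mol; V(LiOH) at equivalence = 0.007418/0.3512 = 0.02112 L.
At equivalence all the acid is converted to C6H5COO-; total volume = 0.02610 + 0.02112 = 0.04722 L, so [C6H5COO-] = 0.007418/0.04722 = 0.1571 M.
Kb = Kw/Ka = 1.0e-14 / 6.3 x 10^-5 = 1.59e-10.
[OH^-] = sqrt(Kb x [C6H5COO-]) = sqrt(1.59e-10 x 0.1571) = 4.99e-6 M.
pOH = 5.30, so pH = 14.00 - 5.30 = 8.70.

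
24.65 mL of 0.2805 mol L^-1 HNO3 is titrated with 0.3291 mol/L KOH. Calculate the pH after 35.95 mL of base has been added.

n(acid) = 0.2805 x 0.02465 = 0.006914 mol; n(KOH) added = 0.3291 x 0.03595 = 0.01183 mol.
Base is in excess by 0.01183 - 0.006914 = 0.004917 mol in a total volume of 0.06060 L.
[OH^-] = 0.004917/0.06060 = 0.08114 M, so pOH = 1.09 and pH = 14.00 - 1.09 = 12.91.

12.91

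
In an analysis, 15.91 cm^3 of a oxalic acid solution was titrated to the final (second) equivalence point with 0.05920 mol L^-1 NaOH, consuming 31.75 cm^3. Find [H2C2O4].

n(NaOH) = 0.05920 x 0.03175 = 0.001880 mol.
At the final (second) equivalence point, 2 mol OH^- react per mol H2C2O4, so n(H2C2O4) = 0.001880 / 2 = 0.0009398 mol.
[H2C2O4] = 0.0009398 / 0.01591 L = 0.0591 M.

0.0591 M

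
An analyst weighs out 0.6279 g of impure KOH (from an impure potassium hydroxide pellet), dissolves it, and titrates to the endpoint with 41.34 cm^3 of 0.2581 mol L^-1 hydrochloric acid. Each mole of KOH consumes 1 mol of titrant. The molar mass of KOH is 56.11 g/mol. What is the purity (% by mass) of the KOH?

95.3%

n(HCl) = 0.2581 x 0.04134 = 0.01067 mol.
n(KOH) = 0.01067 / 1 = 0.01067 mol.
mass of KOH = 0.01067 x 56.11 = 0.5987 g.
% purity = 0.5987 / 0.6279 x 100 = 95.3%.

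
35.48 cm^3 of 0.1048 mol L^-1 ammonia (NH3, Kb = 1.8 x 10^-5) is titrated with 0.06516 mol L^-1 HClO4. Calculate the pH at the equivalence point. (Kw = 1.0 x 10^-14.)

5.33

n(NH3) = 0.1048 x 0.03548 = 0.003718 mol; V(HClO4) at equivalence = 0.003718/0.06516 = 0.05706 L.
At equivalence the base is fully converted to NH4+; total volume = 0.09254 L, so [NH4+] = 0.003718/0.09254 = 0.04018 M.
Ka(NH4+) = Kw/Kb = 1.0e-14 / 1.8 x 10^-5 = 5.56e-10.
[H^+] = sqrt(Ka x [NH4+]) = sqrt(5.56e-10 x 0.04018) = 4.72e-6 M.
pH = -log(4.72e-6) = 5.33.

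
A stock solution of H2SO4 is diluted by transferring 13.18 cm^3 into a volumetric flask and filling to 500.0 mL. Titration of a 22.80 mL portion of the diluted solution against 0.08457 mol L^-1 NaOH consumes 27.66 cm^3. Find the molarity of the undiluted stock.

n(NaOH) = 0.08457 x 0.02766 = 0.002339 mol.
n(H2SO4) in the aliquot = 0.002339 x 1/2 = 0.001170 mol.
[diluted H2SO4] = 0.001170 / 0.02280 = 0.05130 M.
Dilution factor = 500.0/13.18 = 37.94, so [stock] = 0.05130 x 37.94 = 1.95 M.

1.95 M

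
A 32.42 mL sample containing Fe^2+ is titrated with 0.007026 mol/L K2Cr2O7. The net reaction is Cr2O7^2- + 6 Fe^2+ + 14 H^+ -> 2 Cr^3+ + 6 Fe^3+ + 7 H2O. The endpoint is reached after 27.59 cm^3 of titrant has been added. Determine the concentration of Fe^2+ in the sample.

0.0359 M

n(K2Cr2O7) = 0.007026 x 0.02759 = 0.0001938 mol.
From the balanced equation, 1 mol K2Cr2O7 reacts with 6 mol Fe^2+, so n(Fe^2+) = 0.0001938 x 6/1 = 0.001163 mol.
[Fe^2+] = 0.001163 / 0.03242 L = 0.0359 M.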